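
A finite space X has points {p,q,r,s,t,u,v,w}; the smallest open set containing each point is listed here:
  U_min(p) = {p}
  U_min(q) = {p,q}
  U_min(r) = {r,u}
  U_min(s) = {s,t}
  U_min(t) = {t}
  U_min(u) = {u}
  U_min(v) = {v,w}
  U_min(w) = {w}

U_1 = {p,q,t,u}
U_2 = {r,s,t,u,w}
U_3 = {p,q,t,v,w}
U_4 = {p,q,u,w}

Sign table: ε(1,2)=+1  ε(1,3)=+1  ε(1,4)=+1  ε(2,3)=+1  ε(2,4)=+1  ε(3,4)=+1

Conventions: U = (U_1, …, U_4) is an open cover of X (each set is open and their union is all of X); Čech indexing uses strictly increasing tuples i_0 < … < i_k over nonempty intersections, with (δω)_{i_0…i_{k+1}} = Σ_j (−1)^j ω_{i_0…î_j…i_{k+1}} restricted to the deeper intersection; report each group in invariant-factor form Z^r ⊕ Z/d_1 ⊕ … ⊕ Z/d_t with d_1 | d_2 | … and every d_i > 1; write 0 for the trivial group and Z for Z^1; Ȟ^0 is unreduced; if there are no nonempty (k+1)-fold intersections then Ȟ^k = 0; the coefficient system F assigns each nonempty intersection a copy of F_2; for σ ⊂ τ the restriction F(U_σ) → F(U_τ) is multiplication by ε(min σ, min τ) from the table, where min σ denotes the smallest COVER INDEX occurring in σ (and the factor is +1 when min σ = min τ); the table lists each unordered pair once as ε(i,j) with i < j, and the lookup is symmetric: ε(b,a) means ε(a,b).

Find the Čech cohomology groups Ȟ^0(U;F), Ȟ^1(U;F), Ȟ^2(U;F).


intersection data:
  U12={t,u} U13={p,q,t} U14={p,q,u} U23={t,w} U24={u,w} U34={p,q,w}
  U123={t} U124={u} U134={p,q} U234={w}
C dims 4,6,4; δ0: rk_F2 3; δ1: rk_F2 3
Ȟ^0 = (4 − 3) − 0 = 1, so Ȟ^0 ≅ Z/2
Ȟ^1 = (6 − 3) − 3 = 0, so Ȟ^1 ≅ 0
Ȟ^2 = (4 − 0) − 3 = 1, so Ȟ^2 ≅ Z/2

Ȟ^0(U;F) ≅ Z/2, Ȟ^1(U;F) ≅ 0, Ȟ^2(U;F) ≅ Z/2


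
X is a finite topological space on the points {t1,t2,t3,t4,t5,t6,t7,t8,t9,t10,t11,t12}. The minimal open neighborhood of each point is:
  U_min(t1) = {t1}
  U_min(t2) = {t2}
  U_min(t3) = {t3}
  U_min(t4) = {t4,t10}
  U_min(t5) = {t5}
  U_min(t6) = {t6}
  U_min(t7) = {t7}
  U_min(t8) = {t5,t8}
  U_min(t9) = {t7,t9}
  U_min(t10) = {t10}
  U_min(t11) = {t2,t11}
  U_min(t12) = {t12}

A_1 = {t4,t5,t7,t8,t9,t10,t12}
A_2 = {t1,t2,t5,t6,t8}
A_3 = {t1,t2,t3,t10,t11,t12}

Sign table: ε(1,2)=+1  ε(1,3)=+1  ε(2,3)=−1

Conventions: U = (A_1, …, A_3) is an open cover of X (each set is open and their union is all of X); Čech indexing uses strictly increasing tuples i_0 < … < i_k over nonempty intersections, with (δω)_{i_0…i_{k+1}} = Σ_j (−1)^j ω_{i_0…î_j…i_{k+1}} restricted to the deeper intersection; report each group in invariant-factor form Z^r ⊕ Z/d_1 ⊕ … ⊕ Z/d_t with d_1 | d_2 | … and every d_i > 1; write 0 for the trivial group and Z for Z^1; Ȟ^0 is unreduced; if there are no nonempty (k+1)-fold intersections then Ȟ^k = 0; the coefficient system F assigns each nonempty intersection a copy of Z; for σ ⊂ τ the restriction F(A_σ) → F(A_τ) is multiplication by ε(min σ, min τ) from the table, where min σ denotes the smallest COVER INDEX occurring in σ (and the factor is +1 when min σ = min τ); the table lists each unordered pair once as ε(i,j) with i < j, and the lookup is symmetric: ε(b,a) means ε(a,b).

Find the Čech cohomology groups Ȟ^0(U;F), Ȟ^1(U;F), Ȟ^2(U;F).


nonempty intersections:
  A12={t5,t8} A13={t10,t12} A23={t1,t2}
C dims 3,3; δ0: rk 3, SNF 1^2·2
Ȟ^0: (3−3)−0=0 ⇒ 0
Ȟ^1: (3−0)−3=0 plus torsion [2] ⇒ Z/2
Ȟ^2: (0−0)−0=0 ⇒ 0

Ȟ^0(U;F) ≅ 0,  Ȟ^1(U;F) ≅ Z/2,  Ȟ^2(U;F) ≅ 0


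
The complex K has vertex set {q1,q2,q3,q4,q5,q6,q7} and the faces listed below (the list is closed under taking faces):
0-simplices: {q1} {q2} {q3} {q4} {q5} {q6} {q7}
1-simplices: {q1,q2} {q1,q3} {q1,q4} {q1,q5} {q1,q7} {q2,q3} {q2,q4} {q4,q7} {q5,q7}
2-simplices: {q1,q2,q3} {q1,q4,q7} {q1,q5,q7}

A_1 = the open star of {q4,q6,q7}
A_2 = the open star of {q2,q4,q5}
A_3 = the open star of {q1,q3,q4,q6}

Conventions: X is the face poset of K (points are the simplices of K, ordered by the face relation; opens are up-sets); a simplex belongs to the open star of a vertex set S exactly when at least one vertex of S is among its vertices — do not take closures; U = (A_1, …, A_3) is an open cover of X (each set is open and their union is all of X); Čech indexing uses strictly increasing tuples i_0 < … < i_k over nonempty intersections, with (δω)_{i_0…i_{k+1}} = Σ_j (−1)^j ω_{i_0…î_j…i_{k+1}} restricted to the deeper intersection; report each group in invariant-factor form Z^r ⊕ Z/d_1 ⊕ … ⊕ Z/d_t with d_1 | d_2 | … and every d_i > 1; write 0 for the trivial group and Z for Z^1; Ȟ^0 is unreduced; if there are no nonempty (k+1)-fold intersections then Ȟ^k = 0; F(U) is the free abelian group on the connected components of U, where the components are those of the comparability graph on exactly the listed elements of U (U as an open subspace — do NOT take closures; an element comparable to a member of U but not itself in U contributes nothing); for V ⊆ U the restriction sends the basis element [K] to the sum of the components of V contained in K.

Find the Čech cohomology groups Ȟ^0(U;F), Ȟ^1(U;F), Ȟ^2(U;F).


Ȟ^0(U;F) ≅ Z^2, Ȟ^1(U;F) ≅ Z, Ȟ^2(U;F) ≅ 0

cover nerve:
  A1={{q4},{q6},{q7},{q1,q4},{q1,q7},{q2,q4},{q4,q7},{q5,q7},{q1,q4,q7},{q1,q5,q7}} A2={{q2},{q4},{q5},{q1,q2},{q1,q4},{q1,q5},{q2,q3},{q2,q4},{q4,q7},{q5,q7},{q1,q2,q3},{q1,q4,q7},{q1,q5,q7}} A3={{q1},{q3},{q4},{q6},{q1,q2},{q1,q3},{q1,q4},{q1,q5},{q1,q7},{q2,q3},{q2,q4},{q4,q7},{q1,q2,q3},{q1,q4,q7},{q1,q5,q7}}
  A12={{q4},{q1,q4},{q2,q4},{q4,q7},{q5,q7},{q1,q4,q7},{q1,q5,q7}} A13={{q4},{q6},{q1,q4},{q1,q7},{q2,q4},{q4,q7},{q1,q4,q7},{q1,q5,q7}} A23={{q4},{q1,q2},{q1,q4},{q1,q5},{q2,q3},{q2,q4},{q4,q7},{q1,q2,q3},{q1,q4,q7},{q1,q5,q7}}
  A123={{q4},{q1,q4},{q2,q4},{q4,q7},{q1,q4,q7},{q1,q5,q7}}
components per intersection:
  A1: {{q4},{q7},{q1,q4},{q1,q7},{q2,q4},{q4,q7},{q5,q7},{q1,q4,q7},{q1,q5,q7}} {{q6}}
  A2: {{q2},{q4},{q1,q2},{q1,q4},{q2,q3},{q2,q4},{q4,q7},{q1,q2,q3},{q1,q4,q7}} {{q5},{q1,q5},{q5,q7},{q1,q5,q7}}
  A3: {{q1},{q3},{q4},{q1,q2},{q1,q3},{q1,q4},{q1,q5},{q1,q7},{q2,q3},{q2,q4},{q4,q7},{q1,q2,q3},{q1,q4,q7},{q1,q5,q7}} {{q6}}
  A12: {{q4},{q1,q4},{q2,q4},{q4,q7},{q1,q4,q7}} {{q5,q7},{q1,q5,q7}}
  A13: {{q4},{q1,q4},{q1,q7},{q2,q4},{q4,q7},{q1,q4,q7},{q1,q5,q7}} {{q6}}
  A23: {{q4},{q1,q4},{q2,q4},{q4,q7},{q1,q4,q7}} {{q1,q2},{q2,q3},{q1,q2,q3}} {{q1,q5},{q1,q5,q7}}
  A123: {{q4},{q1,q4},{q2,q4},{q4,q7},{q1,q4,q7}} {{q1,q5,q7}}
C dims 6,7,2; δ0: rk 4, SNF 1^4; δ1: rk 2, SNF 1^2
Ȟ^0: (6−4)−0=2 ⇒ Z^2
Ȟ^1: (7−2)−4=1 ⇒ Z
Ȟ^2: (2−0)−2=0 ⇒ 0


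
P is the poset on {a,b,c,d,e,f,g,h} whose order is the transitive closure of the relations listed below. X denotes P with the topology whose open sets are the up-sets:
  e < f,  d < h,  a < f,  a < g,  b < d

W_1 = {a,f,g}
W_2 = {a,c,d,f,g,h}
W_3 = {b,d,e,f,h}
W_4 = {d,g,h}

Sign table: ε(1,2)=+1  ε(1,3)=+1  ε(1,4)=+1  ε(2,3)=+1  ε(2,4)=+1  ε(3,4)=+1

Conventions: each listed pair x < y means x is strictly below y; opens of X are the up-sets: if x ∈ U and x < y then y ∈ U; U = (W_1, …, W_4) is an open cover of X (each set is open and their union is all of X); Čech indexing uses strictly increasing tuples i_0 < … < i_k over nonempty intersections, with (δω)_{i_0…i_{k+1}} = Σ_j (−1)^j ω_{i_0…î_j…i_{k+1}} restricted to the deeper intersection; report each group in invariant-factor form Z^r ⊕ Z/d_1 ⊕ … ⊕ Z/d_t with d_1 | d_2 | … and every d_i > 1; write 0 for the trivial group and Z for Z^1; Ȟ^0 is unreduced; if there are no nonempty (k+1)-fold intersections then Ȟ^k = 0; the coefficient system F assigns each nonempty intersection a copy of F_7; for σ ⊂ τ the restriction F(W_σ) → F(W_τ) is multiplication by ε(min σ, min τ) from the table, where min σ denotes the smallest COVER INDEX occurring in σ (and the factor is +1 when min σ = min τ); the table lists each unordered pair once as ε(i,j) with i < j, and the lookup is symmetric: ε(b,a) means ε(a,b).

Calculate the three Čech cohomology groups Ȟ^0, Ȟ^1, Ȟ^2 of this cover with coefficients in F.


nonempty overlaps:
  W12={a,f,g} W13={f} W14={g} W23={d,f,h} W24={d,g,h} W34={d,h}
  W123={f} W124={g} W234={d,h}
C dims 4,6,3; δ0: rk_F7 3; δ1: rk_F7 3
degree 0: 4−3−0 = 1 → Ȟ^0 ≅ Z/7
degree 1: 6−3−3 = 0 → Ȟ^1 ≅ 0
degree 2: 3−0−3 = 0 → Ȟ^2 ≅ 0

Ȟ^0 = Z/7; Ȟ^1 = 0; Ȟ^2 = 0


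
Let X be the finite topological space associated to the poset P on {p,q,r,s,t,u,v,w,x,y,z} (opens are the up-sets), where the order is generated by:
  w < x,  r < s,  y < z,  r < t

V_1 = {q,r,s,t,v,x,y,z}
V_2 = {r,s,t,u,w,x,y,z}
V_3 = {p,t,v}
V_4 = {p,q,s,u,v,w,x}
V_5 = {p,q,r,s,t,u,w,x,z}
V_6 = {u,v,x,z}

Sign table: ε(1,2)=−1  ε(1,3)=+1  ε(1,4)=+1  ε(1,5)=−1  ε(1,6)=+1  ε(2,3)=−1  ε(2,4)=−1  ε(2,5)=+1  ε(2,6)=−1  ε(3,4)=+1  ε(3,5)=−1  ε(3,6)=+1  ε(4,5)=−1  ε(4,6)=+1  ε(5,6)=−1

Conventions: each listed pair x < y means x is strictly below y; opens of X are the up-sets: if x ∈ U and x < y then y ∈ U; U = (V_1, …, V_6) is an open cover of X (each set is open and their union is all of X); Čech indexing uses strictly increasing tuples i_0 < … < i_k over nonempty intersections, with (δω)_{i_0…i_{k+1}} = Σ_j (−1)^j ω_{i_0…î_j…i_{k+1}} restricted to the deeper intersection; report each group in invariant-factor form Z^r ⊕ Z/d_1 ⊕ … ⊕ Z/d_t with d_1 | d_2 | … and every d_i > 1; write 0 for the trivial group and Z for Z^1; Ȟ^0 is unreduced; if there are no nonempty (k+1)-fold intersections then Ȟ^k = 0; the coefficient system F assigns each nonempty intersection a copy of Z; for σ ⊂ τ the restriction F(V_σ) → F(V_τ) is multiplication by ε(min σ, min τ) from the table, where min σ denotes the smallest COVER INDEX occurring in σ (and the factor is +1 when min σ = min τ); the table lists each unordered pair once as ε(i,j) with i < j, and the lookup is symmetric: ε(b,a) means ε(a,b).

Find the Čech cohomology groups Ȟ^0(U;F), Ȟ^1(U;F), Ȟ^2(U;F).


nonempty overlaps:
  V12={r,s,t,x,y,z} V13={t,v} V14={q,s,v,x} V15={q,r,s,t,x,z} V16={v,x,z} V23={t} V24={s,u,w,x} V25={r,s,t,u,w,x,z} V26={u,x,z} V34={p,v} V35={p,t} V36={v} V45={p,q,s,u,w,x} V46={u,v,x} V56={u,x,z}
  V123={t} V124={s,x} V125={r,s,t,x,z} V126={x,z} V134={v} V135={t} V136={v} V145={q,s,x} V146={v,x} V156={x,z} V235={t} V245={s,u,w,x} V246={u,x} V256={u,x,z} V345={p} V346={v} V456={u,x}
  V1235={t} V1245={s,x} V1246={x} V1256={x,z} V1346={v} V1456={x} V2456={u,x}
  V12456={x}
C dims 6,15,17,7; δ0: rk 5, SNF 1^5; δ1: rk 10, SNF 1^10; δ2: rk 6, SNF 1^6
degree 0: 6−5−0 = 1 → Ȟ^0 ≅ Z
degree 1: 15−10−5 = 0 → Ȟ^1 ≅ 0
degree 2: 17−6−10 = 1 → Ȟ^2 ≅ Z

Ȟ^0 = Z, Ȟ^1 = 0 and Ȟ^2 = Z


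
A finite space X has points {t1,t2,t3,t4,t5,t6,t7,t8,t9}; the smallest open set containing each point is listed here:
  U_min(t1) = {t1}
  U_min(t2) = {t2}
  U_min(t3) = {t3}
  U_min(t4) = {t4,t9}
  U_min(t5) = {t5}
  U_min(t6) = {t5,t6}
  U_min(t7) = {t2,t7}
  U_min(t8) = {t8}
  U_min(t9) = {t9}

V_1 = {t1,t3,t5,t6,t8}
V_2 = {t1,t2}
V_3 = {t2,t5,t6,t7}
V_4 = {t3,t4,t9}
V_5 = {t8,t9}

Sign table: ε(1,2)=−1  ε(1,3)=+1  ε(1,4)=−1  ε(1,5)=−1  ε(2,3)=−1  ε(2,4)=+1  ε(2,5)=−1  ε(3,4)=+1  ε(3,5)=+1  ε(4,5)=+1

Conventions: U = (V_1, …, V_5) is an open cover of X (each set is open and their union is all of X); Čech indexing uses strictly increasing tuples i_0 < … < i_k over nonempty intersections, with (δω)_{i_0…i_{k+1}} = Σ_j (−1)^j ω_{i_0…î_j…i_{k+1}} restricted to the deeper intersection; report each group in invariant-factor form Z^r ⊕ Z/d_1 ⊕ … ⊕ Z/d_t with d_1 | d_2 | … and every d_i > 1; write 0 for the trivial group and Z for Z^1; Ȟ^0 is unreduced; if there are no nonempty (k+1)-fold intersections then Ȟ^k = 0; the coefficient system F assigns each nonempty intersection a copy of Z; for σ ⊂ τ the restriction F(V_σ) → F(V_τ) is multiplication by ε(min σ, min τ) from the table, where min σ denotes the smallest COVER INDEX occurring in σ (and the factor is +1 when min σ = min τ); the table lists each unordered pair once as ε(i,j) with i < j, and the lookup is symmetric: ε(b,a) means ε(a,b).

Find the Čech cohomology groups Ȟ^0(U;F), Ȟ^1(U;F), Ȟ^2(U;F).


Ȟ^0 ≅ Z, Ȟ^1 ≅ Z^2 and Ȟ^2 ≅ 0

nonempty intersections:
  V12={t1} V13={t5,t6} V14={t3} V15={t8} V23={t2} V45={t9}
C dims 5,6; δ0: rk 4, SNF 1^4
Ȟ^0: (5−4)−0=1 ⇒ Z
Ȟ^1: (6−0)−4=2 ⇒ Z^2
Ȟ^2: (0−0)−0=0 ⇒ 0


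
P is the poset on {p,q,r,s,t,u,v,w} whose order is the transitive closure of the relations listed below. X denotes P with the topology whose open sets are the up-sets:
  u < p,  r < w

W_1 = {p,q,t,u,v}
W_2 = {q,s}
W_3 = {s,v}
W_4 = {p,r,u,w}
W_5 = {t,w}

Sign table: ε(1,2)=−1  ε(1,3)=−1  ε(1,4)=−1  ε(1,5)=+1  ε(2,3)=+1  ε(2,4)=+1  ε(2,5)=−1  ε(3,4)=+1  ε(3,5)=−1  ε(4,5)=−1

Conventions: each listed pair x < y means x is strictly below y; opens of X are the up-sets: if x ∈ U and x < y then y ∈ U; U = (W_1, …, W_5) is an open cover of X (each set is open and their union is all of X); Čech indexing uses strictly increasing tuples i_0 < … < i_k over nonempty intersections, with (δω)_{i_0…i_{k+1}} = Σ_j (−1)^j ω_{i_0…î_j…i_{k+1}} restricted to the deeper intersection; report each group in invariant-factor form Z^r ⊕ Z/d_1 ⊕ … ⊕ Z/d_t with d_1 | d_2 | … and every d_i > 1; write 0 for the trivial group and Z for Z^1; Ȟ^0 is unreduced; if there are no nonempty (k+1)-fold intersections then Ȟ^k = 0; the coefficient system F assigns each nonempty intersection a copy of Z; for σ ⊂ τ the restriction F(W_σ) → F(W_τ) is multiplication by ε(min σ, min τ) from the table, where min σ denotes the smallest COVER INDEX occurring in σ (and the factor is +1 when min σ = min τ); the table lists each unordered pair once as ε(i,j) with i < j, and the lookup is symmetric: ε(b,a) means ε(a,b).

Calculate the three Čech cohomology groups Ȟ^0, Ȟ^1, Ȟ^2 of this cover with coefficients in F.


Ȟ^0 = Z; Ȟ^1 = Z^2; Ȟ^2 = 0

intersection data:
  W12={q} W13={v} W14={p,u} W15={t} W23={s} W45={w}
C dims 5,6; δ0: rk 4, SNF 1^4
Ȟ^0 = (5 − 4) − 0 = 1, so Ȟ^0 ≅ Z
Ȟ^1 = (6 − 0) − 4 = 2, so Ȟ^1 ≅ Z^2
Ȟ^2 = (0 − 0) − 0 = 0, so Ȟ^2 ≅ 0


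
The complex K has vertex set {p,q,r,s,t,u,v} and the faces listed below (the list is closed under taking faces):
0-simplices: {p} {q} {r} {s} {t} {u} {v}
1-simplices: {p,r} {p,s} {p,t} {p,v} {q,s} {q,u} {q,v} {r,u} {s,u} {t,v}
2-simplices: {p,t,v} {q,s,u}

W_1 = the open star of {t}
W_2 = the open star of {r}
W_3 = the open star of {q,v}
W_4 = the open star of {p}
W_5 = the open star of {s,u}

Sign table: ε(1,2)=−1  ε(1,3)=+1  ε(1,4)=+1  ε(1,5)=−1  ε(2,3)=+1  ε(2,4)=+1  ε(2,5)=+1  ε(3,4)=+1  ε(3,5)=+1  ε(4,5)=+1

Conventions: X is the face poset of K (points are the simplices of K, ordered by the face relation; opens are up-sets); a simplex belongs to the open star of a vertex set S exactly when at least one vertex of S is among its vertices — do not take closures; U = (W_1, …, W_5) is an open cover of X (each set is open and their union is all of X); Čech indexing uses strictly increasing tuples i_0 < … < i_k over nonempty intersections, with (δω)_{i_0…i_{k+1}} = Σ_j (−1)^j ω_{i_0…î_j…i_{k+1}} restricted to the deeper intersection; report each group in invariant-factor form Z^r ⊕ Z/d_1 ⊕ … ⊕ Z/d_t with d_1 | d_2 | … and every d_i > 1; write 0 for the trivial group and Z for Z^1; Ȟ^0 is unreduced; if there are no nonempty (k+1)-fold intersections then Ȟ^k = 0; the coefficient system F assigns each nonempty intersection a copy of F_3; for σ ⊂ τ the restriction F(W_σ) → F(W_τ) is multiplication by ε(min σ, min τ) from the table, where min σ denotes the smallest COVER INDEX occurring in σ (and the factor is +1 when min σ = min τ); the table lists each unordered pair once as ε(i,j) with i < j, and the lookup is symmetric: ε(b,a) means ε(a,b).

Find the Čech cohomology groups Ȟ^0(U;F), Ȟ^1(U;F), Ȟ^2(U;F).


Ȟ^0 = Z/3; Ȟ^1 = Z/3 ⊕ Z/3; Ȟ^2 = 0

intersection data:
  W1={{t},{p,t},{t,v},{p,t,v}} W2={{r},{p,r},{r,u}} W3={{q},{v},{p,v},{q,s},{q,u},{q,v},{t,v},{p,t,v},{q,s,u}} W4={{p},{p,r},{p,s},{p,t},{p,v},{p,t,v}} W5={{s},{u},{p,s},{q,s},{q,u},{r,u},{s,u},{q,s,u}}
  W13={{t,v},{p,t,v}} W14={{p,t},{p,t,v}} W24={{p,r}} W25={{r,u}} W34={{p,v},{p,t,v}} W35={{q,s},{q,u},{q,s,u}} W45={{p,s}}
  W134={{p,t,v}}
C dims 5,7,1; δ0: rk_F3 4; δ1: rk_F3 1
Ȟ^0 = (5 − 4) − 0 = 1, so Ȟ^0 ≅ Z/3
Ȟ^1 = (7 − 1) − 4 = 2, so Ȟ^1 ≅ Z/3 ⊕ Z/3
Ȟ^2 = (1 − 0) − 1 = 0, so Ȟ^2 ≅ 0


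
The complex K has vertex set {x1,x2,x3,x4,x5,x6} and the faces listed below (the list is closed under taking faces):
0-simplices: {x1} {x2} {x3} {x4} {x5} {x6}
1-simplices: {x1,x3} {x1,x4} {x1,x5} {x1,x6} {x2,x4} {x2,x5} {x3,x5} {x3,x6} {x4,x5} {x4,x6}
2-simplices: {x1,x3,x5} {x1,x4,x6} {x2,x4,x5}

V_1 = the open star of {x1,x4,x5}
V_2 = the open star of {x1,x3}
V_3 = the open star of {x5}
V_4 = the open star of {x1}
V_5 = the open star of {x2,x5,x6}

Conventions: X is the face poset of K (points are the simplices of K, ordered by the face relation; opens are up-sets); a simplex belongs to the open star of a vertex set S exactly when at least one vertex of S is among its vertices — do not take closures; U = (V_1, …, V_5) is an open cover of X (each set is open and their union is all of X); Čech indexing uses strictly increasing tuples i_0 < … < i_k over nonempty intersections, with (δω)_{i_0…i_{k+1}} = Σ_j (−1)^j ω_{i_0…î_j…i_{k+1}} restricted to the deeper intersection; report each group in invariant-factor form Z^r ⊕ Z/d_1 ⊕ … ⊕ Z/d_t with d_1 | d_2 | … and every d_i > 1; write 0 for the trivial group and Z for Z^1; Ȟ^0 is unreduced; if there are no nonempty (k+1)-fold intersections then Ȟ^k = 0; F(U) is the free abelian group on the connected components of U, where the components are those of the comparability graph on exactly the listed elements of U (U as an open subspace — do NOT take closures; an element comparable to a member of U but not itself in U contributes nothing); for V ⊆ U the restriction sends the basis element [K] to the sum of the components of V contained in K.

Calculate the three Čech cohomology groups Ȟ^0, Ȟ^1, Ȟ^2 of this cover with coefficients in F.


nonempty intersections:
  V1={{x1},{x4},{x5},{x1,x3},{x1,x4},{x1,x5},{x1,x6},{x2,x4},{x2,x5},{x3,x5},{x4,x5},{x4,x6},{x1,x3,x5},{x1,x4,x6},{x2,x4,x5}} V2={{x1},{x3},{x1,x3},{x1,x4},{x1,x5},{x1,x6},{x3,x5},{x3,x6},{x1,x3,x5},{x1,x4,x6}} V3={{x5},{x1,x5},{x2,x5},{x3,x5},{x4,x5},{x1,x3,x5},{x2,x4,x5}} V4={{x1},{x1,x3},{x1,x4},{x1,x5},{x1,x6},{x1,x3,x5},{x1,x4,x6}} V5={{x2},{x5},{x6},{x1,x5},{x1,x6},{x2,x4},{x2,x5},{x3,x5},{x3,x6},{x4,x5},{x4,x6},{x1,x3,x5},{x1,x4,x6},{x2,x4,x5}}
  V12={{x1},{x1,x3},{x1,x4},{x1,x5},{x1,x6},{x3,x5},{x1,x3,x5},{x1,x4,x6}} V13={{x5},{x1,x5},{x2,x5},{x3,x5},{x4,x5},{x1,x3,x5},{x2,x4,x5}} V14={{x1},{x1,x3},{x1,x4},{x1,x5},{x1,x6},{x1,x3,x5},{x1,x4,x6}} V15={{x5},{x1,x5},{x1,x6},{x2,x4},{x2,x5},{x3,x5},{x4,x5},{x4,x6},{x1,x3,x5},{x1,x4,x6},{x2,x4,x5}} V23={{x1,x5},{x3,x5},{x1,x3,x5}} V24={{x1},{x1,x3},{x1,x4},{x1,x5},{x1,x6},{x1,x3,x5},{x1,x4,x6}} V25={{x1,x5},{x1,x6},{x3,x5},{x3,x6},{x1,x3,x5},{x1,x4,x6}} V34={{x1,x5},{x1,x3,x5}} V35={{x5},{x1,x5},{x2,x5},{x3,x5},{x4,x5},{x1,x3,x5},{x2,x4,x5}} V45={{x1,x5},{x1,x6},{x1,x3,x5},{x1,x4,x6}}
  V123={{x1,x5},{x3,x5},{x1,x3,x5}} V124={{x1},{x1,x3},{x1,x4},{x1,x5},{x1,x6},{x1,x3,x5},{x1,x4,x6}} V125={{x1,x5},{x1,x6},{x3,x5},{x1,x3,x5},{x1,x4,x6}} V134={{x1,x5},{x1,x3,x5}} V135={{x5},{x1,x5},{x2,x5},{x3,x5},{x4,x5},{x1,x3,x5},{x2,x4,x5}} V145={{x1,x5},{x1,x6},{x1,x3,x5},{x1,x4,x6}} V234={{x1,x5},{x1,x3,x5}} V235={{x1,x5},{x3,x5},{x1,x3,x5}} V245={{x1,x5},{x1,x6},{x1,x3,x5},{x1,x4,x6}} V345={{x1,x5},{x1,x3,x5}}
  V1234={{x1,x5},{x1,x3,x5}} V1235={{x1,x5},{x3,x5},{x1,x3,x5}} V1245={{x1,x5},{x1,x6},{x1,x3,x5},{x1,x4,x6}} V1345={{x1,x5},{x1,x3,x5}} V2345={{x1,x5},{x1,x3,x5}}
  V12345={{x1,x5},{x1,x3,x5}}
components per intersection:
  V1: {{x1},{x4},{x5},{x1,x3},{x1,x4},{x1,x5},{x1,x6},{x2,x4},{x2,x5},{x3,x5},{x4,x5},{x4,x6},{x1,x3,x5},{x1,x4,x6},{x2,x4,x5}}
  V2: {{x1},{x3},{x1,x3},{x1,x4},{x1,x5},{x1,x6},{x3,x5},{x3,x6},{x1,x3,x5},{x1,x4,x6}}
  V3: {{x5},{x1,x5},{x2,x5},{x3,x5},{x4,x5},{x1,x3,x5},{x2,x4,x5}}
  V4: {{x1},{x1,x3},{x1,x4},{x1,x5},{x1,x6},{x1,x3,x5},{x1,x4,x6}}
  V5: {{x2},{x5},{x1,x5},{x2,x4},{x2,x5},{x3,x5},{x4,x5},{x1,x3,x5},{x2,x4,x5}} {{x6},{x1,x6},{x3,x6},{x4,x6},{x1,x4,x6}}
  V12: {{x1},{x1,x3},{x1,x4},{x1,x5},{x1,x6},{x3,x5},{x1,x3,x5},{x1,x4,x6}}
  V13: {{x5},{x1,x5},{x2,x5},{x3,x5},{x4,x5},{x1,x3,x5},{x2,x4,x5}}
  V14: {{x1},{x1,x3},{x1,x4},{x1,x5},{x1,x6},{x1,x3,x5},{x1,x4,x6}}
  V15: {{x5},{x1,x5},{x2,x4},{x2,x5},{x3,x5},{x4,x5},{x1,x3,x5},{x2,x4,x5}} {{x1,x6},{x4,x6},{x1,x4,x6}}
  V23: {{x1,x5},{x3,x5},{x1,x3,x5}}
  V24: {{x1},{x1,x3},{x1,x4},{x1,x5},{x1,x6},{x1,x3,x5},{x1,x4,x6}}
  V25: {{x1,x5},{x3,x5},{x1,x3,x5}} {{x1,x6},{x1,x4,x6}} {{x3,x6}}
  V34: {{x1,x5},{x1,x3,x5}}
  V35: {{x5},{x1,x5},{x2,x5},{x3,x5},{x4,x5},{x1,x3,x5},{x2,x4,x5}}
  V45: {{x1,x5},{x1,x3,x5}} {{x1,x6},{x1,x4,x6}}
  V123: {{x1,x5},{x3,x5},{x1,x3,x5}}
  V124: {{x1},{x1,x3},{x1,x4},{x1,x5},{x1,x6},{x1,x3,x5},{x1,x4,x6}}
  V125: {{x1,x5},{x3,x5},{x1,x3,x5}} {{x1,x6},{x1,x4,x6}}
  V134: {{x1,x5},{x1,x3,x5}}
  V135: {{x5},{x1,x5},{x2,x5},{x3,x5},{x4,x5},{x1,x3,x5},{x2,x4,x5}}
  V145: {{x1,x5},{x1,x3,x5}} {{x1,x6},{x1,x4,x6}}
  V234: {{x1,x5},{x1,x3,x5}}
  V235: {{x1,x5},{x3,x5},{x1,x3,x5}}
  V245: {{x1,x5},{x1,x3,x5}} {{x1,x6},{x1,x4,x6}}
  V345: {{x1,x5},{x1,x3,x5}}
  V1234: {{x1,x5},{x1,x3,x5}}
  V1235: {{x1,x5},{x3,x5},{x1,x3,x5}}
  V1245: {{x1,x5},{x1,x3,x5}} {{x1,x6},{x1,x4,x6}}
  V1345: {{x1,x5},{x1,x3,x5}}
  V2345: {{x1,x5},{x1,x3,x5}}
  V12345: {{x1,x5},{x1,x3,x5}}
C dims 6,14,13,6; δ0: rk 5, SNF 1^5; δ1: rk 8, SNF 1^8; δ2: rk 5, SNF 1^5
Ȟ^0: (6−5)−0=1 ⇒ Z
Ȟ^1: (14−8)−5=1 ⇒ Z
Ȟ^2: (13−5)−8=0 ⇒ 0

Ȟ^0 = Z; Ȟ^1 = Z; Ȟ^2 = 0


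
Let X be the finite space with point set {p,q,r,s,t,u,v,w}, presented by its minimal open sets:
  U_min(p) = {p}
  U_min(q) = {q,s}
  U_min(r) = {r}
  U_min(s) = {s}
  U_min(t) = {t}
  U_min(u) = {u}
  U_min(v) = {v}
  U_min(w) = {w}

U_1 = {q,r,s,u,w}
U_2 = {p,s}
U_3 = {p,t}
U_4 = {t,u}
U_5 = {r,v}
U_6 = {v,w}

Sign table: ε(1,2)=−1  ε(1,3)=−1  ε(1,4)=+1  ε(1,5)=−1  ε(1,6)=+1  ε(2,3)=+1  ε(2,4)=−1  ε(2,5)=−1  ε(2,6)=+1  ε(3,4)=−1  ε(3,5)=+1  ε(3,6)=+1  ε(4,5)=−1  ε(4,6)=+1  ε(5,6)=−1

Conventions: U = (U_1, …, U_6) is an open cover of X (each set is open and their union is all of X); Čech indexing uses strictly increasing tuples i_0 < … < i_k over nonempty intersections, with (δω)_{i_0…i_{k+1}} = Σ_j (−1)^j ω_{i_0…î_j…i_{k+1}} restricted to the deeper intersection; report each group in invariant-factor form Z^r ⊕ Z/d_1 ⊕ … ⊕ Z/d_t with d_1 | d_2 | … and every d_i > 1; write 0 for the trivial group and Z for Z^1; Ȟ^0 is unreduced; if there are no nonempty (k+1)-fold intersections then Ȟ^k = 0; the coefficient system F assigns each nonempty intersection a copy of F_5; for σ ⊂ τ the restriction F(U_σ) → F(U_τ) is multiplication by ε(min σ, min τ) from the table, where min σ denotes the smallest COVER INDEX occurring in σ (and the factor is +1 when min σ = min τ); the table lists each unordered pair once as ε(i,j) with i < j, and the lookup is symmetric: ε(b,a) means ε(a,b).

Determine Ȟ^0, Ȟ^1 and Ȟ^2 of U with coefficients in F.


Ȟ^0 ≅ Z/5, Ȟ^1 ≅ Z/5 ⊕ Z/5 and Ȟ^2 ≅ 0

nonempty intersections:
  U12={s} U14={u} U15={r} U16={w} U23={p} U34={t} U56={v}
C dims 6,7; δ0: rk_F5 5
Ȟ^0: (6−5)−0=1 ⇒ Z/5
Ȟ^1: (7−0)−5=2 ⇒ Z/5 ⊕ Z/5
Ȟ^2: (0−0)−0=0 ⇒ 0


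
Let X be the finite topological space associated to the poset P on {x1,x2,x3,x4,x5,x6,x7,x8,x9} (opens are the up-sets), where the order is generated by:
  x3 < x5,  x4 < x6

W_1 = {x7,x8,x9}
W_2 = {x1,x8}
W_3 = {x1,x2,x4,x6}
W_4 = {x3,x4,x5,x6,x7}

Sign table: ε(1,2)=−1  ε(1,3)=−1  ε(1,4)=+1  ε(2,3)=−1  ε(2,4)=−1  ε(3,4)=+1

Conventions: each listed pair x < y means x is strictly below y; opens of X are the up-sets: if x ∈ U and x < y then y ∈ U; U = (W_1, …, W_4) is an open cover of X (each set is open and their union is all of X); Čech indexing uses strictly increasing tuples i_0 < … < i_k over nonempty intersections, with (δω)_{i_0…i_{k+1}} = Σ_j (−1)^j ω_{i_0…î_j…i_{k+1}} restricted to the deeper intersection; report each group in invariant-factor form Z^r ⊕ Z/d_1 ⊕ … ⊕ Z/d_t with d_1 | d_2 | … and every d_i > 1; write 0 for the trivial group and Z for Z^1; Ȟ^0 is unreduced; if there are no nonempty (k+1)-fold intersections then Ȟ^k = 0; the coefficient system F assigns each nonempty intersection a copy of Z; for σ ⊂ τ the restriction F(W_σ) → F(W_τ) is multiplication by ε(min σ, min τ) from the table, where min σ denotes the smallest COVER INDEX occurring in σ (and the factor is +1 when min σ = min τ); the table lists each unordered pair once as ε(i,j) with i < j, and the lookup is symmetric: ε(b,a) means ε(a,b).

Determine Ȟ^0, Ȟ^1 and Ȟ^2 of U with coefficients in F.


Ȟ^0(U;F) ≅ Z, Ȟ^1(U;F) ≅ Z, Ȟ^2(U;F) ≅ 0

cover nerve:
  W12={x8} W14={x7} W23={x1} W34={x4,x6}
C dims 4,4; δ0: rk 3, SNF 1^3
Ȟ^0: (4−3)−0=1 ⇒ Z
Ȟ^1: (4−0)−3=1 ⇒ Z
Ȟ^2: (0−0)−0=0 ⇒ 0


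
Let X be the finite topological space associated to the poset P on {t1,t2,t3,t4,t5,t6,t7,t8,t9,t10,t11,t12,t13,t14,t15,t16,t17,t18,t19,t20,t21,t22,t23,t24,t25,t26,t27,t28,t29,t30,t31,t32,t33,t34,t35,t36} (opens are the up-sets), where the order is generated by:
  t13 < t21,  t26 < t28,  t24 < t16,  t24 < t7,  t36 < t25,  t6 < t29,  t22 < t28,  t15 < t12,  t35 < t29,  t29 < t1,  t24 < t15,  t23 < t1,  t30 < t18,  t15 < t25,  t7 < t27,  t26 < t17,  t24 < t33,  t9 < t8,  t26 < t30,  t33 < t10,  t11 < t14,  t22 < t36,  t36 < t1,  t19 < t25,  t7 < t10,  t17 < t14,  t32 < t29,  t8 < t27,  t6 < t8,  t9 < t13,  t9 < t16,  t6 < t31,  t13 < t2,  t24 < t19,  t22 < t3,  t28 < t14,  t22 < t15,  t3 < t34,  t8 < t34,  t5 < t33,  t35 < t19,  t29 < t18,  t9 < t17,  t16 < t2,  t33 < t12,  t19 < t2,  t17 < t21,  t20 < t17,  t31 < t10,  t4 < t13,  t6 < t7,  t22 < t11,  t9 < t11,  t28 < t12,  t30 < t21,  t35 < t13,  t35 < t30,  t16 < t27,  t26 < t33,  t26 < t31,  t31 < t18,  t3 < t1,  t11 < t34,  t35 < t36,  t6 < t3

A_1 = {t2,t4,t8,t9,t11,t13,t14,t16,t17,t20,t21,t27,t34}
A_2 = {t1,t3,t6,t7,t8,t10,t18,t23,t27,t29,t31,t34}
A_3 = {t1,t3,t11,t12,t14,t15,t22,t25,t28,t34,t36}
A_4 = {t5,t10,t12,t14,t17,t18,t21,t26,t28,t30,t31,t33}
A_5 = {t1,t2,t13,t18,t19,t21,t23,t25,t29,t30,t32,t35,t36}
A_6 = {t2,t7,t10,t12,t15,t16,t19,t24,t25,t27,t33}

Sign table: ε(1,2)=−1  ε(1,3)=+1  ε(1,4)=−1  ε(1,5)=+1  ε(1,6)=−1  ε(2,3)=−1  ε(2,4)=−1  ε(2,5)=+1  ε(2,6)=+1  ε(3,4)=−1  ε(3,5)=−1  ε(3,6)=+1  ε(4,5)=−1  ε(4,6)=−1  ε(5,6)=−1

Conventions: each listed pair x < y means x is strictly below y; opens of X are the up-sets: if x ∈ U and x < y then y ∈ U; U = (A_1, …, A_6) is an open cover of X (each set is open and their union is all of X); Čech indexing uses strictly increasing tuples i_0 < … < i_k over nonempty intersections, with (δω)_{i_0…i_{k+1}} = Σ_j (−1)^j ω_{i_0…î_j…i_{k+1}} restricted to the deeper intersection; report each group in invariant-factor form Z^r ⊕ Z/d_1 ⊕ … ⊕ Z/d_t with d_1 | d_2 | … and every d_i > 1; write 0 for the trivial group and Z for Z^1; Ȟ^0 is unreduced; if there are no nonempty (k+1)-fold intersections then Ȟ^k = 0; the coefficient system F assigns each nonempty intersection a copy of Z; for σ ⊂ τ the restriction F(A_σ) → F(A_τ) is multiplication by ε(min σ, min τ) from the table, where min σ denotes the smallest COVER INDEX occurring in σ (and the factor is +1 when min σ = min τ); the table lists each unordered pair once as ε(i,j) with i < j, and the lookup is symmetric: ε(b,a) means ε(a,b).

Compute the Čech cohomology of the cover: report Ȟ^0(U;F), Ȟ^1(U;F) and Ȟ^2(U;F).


nerve of the cover:
  A12={t8,t27,t34} A13={t11,t14,t34} A14={t14,t17,t21} A15={t2,t13,t21} A16={t2,t16,t27} A23={t1,t3,t34} A24={t10,t18,t31} A25={t1,t18,t23,t29} A26={t7,t10,t27} A34={t12,t14,t28} A35={t1,t25,t36} A36={t12,t15,t25} A45={t18,t21,t30} A46={t10,t12,t33} A56={t2,t19,t25}
  A123={t34} A126={t27} A134={t14} A145={t21} A156={t2} A235={t1} A245={t18} A246={t10} A346={t12} A356={t25}
C dims 6,15,10; δ0: rk 6, SNF 1^5·2; δ1: rk 9, SNF 1^9
Ȟ^0 = (6 − 6) − 0 = 0, so Ȟ^0 ≅ 0
Ȟ^1 = (15 − 9) − 6 = 0 plus torsion [2], so Ȟ^1 ≅ Z/2
Ȟ^2 = (10 − 0) − 9 = 1, so Ȟ^2 ≅ Z

Ȟ^0 = 0,  Ȟ^1 = Z/2,  Ȟ^2 = Z


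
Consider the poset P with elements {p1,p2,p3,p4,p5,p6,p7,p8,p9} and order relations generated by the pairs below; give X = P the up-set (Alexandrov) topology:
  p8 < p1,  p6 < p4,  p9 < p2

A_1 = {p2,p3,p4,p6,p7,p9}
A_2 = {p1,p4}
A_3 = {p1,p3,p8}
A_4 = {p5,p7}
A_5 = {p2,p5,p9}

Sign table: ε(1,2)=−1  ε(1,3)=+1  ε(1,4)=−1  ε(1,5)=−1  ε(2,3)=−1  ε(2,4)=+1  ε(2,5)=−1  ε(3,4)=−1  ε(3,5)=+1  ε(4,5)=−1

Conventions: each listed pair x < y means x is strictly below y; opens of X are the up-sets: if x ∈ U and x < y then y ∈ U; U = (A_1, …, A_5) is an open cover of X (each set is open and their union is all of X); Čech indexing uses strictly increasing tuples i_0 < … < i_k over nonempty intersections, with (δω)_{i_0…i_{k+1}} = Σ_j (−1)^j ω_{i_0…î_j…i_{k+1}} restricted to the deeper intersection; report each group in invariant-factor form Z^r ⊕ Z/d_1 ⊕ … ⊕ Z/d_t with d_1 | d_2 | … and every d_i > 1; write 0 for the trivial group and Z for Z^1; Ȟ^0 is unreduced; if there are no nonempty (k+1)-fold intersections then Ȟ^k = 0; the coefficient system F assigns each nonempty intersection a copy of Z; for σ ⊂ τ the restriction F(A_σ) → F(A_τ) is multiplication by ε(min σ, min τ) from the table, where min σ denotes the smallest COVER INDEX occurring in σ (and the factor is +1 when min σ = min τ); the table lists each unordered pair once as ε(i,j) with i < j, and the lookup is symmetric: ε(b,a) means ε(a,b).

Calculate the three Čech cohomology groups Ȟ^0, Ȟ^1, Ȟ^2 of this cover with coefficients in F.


nerve of the cover:
  A12={p4} A13={p3} A14={p7} A15={p2,p9} A23={p1} A45={p5}
C dims 5,6; δ0: rk 5, SNF 1^4·2
Ȟ^0 = (5 − 5) − 0 = 0, so Ȟ^0 ≅ 0
Ȟ^1 = (6 − 0) − 5 = 1 plus torsion [2], so Ȟ^1 ≅ Z ⊕ Z/2
Ȟ^2 = (0 − 0) − 0 = 0, so Ȟ^2 ≅ 0

Ȟ^0(U;F) ≅ 0, Ȟ^1(U;F) ≅ Z ⊕ Z/2, Ȟ^2(U;F) ≅ 0


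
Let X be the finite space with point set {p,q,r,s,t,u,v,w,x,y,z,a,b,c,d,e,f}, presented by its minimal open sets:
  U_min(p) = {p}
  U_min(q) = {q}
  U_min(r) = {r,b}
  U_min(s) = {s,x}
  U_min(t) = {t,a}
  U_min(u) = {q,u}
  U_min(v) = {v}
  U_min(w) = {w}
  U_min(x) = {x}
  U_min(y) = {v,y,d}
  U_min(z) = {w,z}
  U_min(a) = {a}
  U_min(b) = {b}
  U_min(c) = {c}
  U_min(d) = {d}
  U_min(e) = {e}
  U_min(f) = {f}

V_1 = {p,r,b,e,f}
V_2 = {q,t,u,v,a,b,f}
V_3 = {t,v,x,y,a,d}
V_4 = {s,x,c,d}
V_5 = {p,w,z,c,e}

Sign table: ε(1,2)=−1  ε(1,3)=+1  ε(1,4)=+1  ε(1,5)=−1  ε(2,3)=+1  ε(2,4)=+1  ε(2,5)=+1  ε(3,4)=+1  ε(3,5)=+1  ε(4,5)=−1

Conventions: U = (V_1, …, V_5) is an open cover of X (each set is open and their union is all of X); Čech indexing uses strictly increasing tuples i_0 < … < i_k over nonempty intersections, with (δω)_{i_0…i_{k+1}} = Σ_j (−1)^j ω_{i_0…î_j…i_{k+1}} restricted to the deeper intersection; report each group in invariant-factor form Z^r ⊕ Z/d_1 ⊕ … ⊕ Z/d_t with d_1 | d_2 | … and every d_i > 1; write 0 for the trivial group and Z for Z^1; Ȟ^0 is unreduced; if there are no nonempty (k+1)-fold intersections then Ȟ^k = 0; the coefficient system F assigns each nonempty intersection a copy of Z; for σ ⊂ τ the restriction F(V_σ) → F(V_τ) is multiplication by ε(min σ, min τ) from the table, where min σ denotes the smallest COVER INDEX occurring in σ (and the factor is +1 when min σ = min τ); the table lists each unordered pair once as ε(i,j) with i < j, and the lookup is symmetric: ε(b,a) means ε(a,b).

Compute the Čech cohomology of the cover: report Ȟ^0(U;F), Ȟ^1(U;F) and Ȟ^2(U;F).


nerve of the cover:
  V12={b,f} V15={p,e} V23={t,v,a} V34={x,d} V45={c}
C dims 5,5; δ0: rk 5, SNF 1^4·2
Ȟ^0 = (5 − 5) − 0 = 0, so Ȟ^0 ≅ 0
Ȟ^1 = (5 − 0) − 5 = 0 plus torsion [2], so Ȟ^1 ≅ Z/2
Ȟ^2 = (0 − 0) − 0 = 0, so Ȟ^2 ≅ 0

Ȟ^0 ≅ 0,  Ȟ^1 ≅ Z/2,  Ȟ^2 ≅ 0


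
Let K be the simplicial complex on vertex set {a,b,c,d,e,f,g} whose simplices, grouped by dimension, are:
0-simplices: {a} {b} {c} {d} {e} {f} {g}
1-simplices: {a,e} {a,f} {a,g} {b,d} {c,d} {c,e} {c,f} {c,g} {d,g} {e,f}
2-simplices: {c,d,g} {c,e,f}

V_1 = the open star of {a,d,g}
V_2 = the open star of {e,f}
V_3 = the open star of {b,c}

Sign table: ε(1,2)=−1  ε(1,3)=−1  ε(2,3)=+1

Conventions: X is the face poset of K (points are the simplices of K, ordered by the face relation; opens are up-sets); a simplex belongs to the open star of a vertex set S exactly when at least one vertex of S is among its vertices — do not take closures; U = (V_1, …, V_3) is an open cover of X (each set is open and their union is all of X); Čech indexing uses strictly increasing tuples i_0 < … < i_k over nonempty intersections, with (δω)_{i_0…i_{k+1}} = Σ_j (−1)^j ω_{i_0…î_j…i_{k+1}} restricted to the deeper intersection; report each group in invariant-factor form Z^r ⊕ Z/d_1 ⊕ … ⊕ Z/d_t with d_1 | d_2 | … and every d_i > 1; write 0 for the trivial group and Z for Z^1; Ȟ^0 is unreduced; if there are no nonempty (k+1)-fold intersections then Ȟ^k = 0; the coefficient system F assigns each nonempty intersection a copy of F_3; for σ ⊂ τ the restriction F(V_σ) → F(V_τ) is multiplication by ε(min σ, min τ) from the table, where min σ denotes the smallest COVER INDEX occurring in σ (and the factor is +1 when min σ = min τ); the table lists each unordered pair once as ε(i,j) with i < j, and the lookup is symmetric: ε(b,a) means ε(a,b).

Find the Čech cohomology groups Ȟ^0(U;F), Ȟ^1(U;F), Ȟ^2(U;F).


intersection data:
  V1={{a},{d},{g},{a,e},{a,f},{a,g},{b,d},{c,d},{c,g},{d,g},{c,d,g}} V2={{e},{f},{a,e},{a,f},{c,e},{c,f},{e,f},{c,e,f}} V3={{b},{c},{b,d},{c,d},{c,e},{c,f},{c,g},{c,d,g},{c,e,f}}
  V12={{a,e},{a,f}} V13={{b,d},{c,d},{c,g},{c,d,g}} V23={{c,e},{c,f},{c,e,f}}
C dims 3,3; δ0: rk_F3 2
Ȟ^0 = (3 − 2) − 0 = 1, so Ȟ^0 ≅ Z/3
Ȟ^1 = (3 − 0) − 2 = 1, so Ȟ^1 ≅ Z/3
Ȟ^2 = (0 − 0) − 0 = 0, so Ȟ^2 ≅ 0

Ȟ^0(U;F) ≅ Z/3,  Ȟ^1(U;F) ≅ Z/3,  Ȟ^2(U;F) ≅ 0


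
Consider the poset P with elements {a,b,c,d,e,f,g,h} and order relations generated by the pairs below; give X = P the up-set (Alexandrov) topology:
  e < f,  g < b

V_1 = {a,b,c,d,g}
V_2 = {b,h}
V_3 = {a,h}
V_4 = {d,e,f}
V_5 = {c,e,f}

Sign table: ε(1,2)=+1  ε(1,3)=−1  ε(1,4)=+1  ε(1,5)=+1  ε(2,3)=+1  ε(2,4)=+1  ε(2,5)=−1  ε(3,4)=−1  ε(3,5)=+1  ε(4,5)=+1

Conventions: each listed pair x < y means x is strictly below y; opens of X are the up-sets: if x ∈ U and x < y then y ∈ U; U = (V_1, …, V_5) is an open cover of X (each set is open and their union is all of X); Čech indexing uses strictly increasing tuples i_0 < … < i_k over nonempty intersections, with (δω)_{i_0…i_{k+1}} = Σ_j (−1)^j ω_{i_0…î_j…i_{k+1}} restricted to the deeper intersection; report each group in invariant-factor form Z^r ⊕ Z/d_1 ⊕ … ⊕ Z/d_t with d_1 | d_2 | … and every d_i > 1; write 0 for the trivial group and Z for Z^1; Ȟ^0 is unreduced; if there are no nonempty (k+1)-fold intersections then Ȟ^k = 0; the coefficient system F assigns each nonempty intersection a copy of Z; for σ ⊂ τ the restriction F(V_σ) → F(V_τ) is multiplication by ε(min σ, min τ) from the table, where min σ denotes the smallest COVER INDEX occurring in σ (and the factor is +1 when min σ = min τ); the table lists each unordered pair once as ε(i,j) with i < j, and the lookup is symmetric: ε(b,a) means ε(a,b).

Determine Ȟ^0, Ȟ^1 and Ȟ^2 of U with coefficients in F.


nerve of the cover:
  V12={b} V13={a} V14={d} V15={c} V23={h} V45={e,f}
C dims 5,6; δ0: rk 5, SNF 1^4·2
Ȟ^0 = (5 − 5) − 0 = 0, so Ȟ^0 ≅ 0
Ȟ^1 = (6 − 0) − 5 = 1 plus torsion [2], so Ȟ^1 ≅ Z ⊕ Z/2
Ȟ^2 = (0 − 0) − 0 = 0, so Ȟ^2 ≅ 0

Ȟ^0 ≅ 0,  Ȟ^1 ≅ Z ⊕ Z/2,  Ȟ^2 ≅ 0


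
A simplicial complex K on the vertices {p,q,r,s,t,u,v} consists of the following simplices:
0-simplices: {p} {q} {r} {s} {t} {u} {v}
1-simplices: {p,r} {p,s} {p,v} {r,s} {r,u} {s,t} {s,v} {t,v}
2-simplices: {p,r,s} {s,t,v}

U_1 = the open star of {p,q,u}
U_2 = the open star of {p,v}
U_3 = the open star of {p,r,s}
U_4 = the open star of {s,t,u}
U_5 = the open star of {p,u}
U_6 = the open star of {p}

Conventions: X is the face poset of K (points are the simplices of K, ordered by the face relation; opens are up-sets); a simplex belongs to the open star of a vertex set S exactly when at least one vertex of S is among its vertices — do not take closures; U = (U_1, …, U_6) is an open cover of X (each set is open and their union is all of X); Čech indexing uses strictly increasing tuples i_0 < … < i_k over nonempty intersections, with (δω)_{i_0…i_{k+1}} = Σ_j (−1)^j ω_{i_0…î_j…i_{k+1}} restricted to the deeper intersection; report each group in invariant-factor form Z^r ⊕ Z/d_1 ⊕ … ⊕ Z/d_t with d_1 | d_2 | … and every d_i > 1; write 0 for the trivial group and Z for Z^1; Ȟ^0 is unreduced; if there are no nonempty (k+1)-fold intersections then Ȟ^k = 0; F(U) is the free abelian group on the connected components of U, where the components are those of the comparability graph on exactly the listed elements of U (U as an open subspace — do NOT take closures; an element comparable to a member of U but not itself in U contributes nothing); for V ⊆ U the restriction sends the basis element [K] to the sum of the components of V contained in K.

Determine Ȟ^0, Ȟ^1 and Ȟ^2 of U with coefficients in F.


nonempty intersections:
  U1={{p},{q},{u},{p,r},{p,s},{p,v},{r,u},{p,r,s}} U2={{p},{v},{p,r},{p,s},{p,v},{s,v},{t,v},{p,r,s},{s,t,v}} U3={{p},{r},{s},{p,r},{p,s},{p,v},{r,s},{r,u},{s,t},{s,v},{p,r,s},{s,t,v}} U4={{s},{t},{u},{p,s},{r,s},{r,u},{s,t},{s,v},{t,v},{p,r,s},{s,t,v}} U5={{p},{u},{p,r},{p,s},{p,v},{r,u},{p,r,s}} U6={{p},{p,r},{p,s},{p,v},{p,r,s}}
  U12={{p},{p,r},{p,s},{p,v},{p,r,s}} U13={{p},{p,r},{p,s},{p,v},{r,u},{p,r,s}} U14={{u},{p,s},{r,u},{p,r,s}} U15={{p},{u},{p,r},{p,s},{p,v},{r,u},{p,r,s}} U16={{p},{p,r},{p,s},{p,v},{p,r,s}} U23={{p},{p,r},{p,s},{p,v},{s,v},{p,r,s},{s,t,v}} U24={{p,s},{s,v},{t,v},{p,r,s},{s,t,v}} U25={{p},{p,r},{p,s},{p,v},{p,r,s}} U26={{p},{p,r},{p,s},{p,v},{p,r,s}} U34={{s},{p,s},{r,s},{r,u},{s,t},{s,v},{p,r,s},{s,t,v}} U35={{p},{p,r},{p,s},{p,v},{r,u},{p,r,s}} U36={{p},{p,r},{p,s},{p,v},{p,r,s}} U45={{u},{p,s},{r,u},{p,r,s}} U46={{p,s},{p,r,s}} U56={{p},{p,r},{p,s},{p,v},{p,r,s}}
  U123={{p},{p,r},{p,s},{p,v},{p,r,s}} U124={{p,s},{p,r,s}} U125={{p},{p,r},{p,s},{p,v},{p,r,s}} U126={{p},{p,r},{p,s},{p,v},{p,r,s}} U134={{p,s},{r,u},{p,r,s}} U135={{p},{p,r},{p,s},{p,v},{r,u},{p,r,s}} U136={{p},{p,r},{p,s},{p,v},{p,r,s}} U145={{u},{p,s},{r,u},{p,r,s}} U146={{p,s},{p,r,s}} U156={{p},{p,r},{p,s},{p,v},{p,r,s}} U234={{p,s},{s,v},{p,r,s},{s,t,v}} U235={{p},{p,r},{p,s},{p,v},{p,r,s}} U236={{p},{p,r},{p,s},{p,v},{p,r,s}} U245={{p,s},{p,r,s}} U246={{p,s},{p,r,s}} U256={{p},{p,r},{p,s},{p,v},{p,r,s}} U345={{p,s},{r,u},{p,r,s}} U346={{p,s},{p,r,s}} U356={{p},{p,r},{p,s},{p,v},{p,r,s}} U456={{p,s},{p,r,s}}
  U1234={{p,s},{p,r,s}} U1235={{p},{p,r},{p,s},{p,v},{p,r,s}} U1236={{p},{p,r},{p,s},{p,v},{p,r,s}} U1245={{p,s},{p,r,s}} U1246={{p,s},{p,r,s}} U1256={{p},{p,r},{p,s},{p,v},{p,r,s}} U1345={{p,s},{r,u},{p,r,s}} U1346={{p,s},{p,r,s}} U1356={{p},{p,r},{p,s},{p,v},{p,r,s}} U1456={{p,s},{p,r,s}} U2345={{p,s},{p,r,s}} U2346={{p,s},{p,r,s}} U2356={{p},{p,r},{p,s},{p,v},{p,r,s}} U2456={{p,s},{p,r,s}} U3456={{p,s},{p,r,s}}
  U12345={{p,s},{p,r,s}} U12346={{p,s},{p,r,s}} U12356={{p},{p,r},{p,s},{p,v},{p,r,s}} U12456={{p,s},{p,r,s}} U13456={{p,s},{p,r,s}} U23456={{p,s},{p,r,s}}
  U123456={{p,s},{p,r,s}}
components per intersection:
  U1: {{p},{p,r},{p,s},{p,v},{p,r,s}} {{q}} {{u},{r,u}}
  U2: {{p},{v},{p,r},{p,s},{p,v},{s,v},{t,v},{p,r,s},{s,t,v}}
  U3: {{p},{r},{s},{p,r},{p,s},{p,v},{r,s},{r,u},{s,t},{s,v},{p,r,s},{s,t,v}}
  U4: {{s},{t},{p,s},{r,s},{s,t},{s,v},{t,v},{p,r,s},{s,t,v}} {{u},{r,u}}
  U5: {{p},{p,r},{p,s},{p,v},{p,r,s}} {{u},{r,u}}
  U6: {{p},{p,r},{p,s},{p,v},{p,r,s}}
  U12: {{p},{p,r},{p,s},{p,v},{p,r,s}}
  U13: {{p},{p,r},{p,s},{p,v},{p,r,s}} {{r,u}}
  U14: {{u},{r,u}} {{p,s},{p,r,s}}
  U15: {{p},{p,r},{p,s},{p,v},{p,r,s}} {{u},{r,u}}
  U16: {{p},{p,r},{p,s},{p,v},{p,r,s}}
  U23: {{p},{p,r},{p,s},{p,v},{p,r,s}} {{s,v},{s,t,v}}
  U24: {{p,s},{p,r,s}} {{s,v},{t,v},{s,t,v}}
  U25: {{p},{p,r},{p,s},{p,v},{p,r,s}}
  U26: {{p},{p,r},{p,s},{p,v},{p,r,s}}
  U34: {{s},{p,s},{r,s},{s,t},{s,v},{p,r,s},{s,t,v}} {{r,u}}
  U35: {{p},{p,r},{p,s},{p,v},{p,r,s}} {{r,u}}
  U36: {{p},{p,r},{p,s},{p,v},{p,r,s}}
  U45: {{u},{r,u}} {{p,s},{p,r,s}}
  U46: {{p,s},{p,r,s}}
  U56: {{p},{p,r},{p,s},{p,v},{p,r,s}}
  U123: {{p},{p,r},{p,s},{p,v},{p,r,s}}
  U124: {{p,s},{p,r,s}}
  U125: {{p},{p,r},{p,s},{p,v},{p,r,s}}
  U126: {{p},{p,r},{p,s},{p,v},{p,r,s}}
  U134: {{p,s},{p,r,s}} {{r,u}}
  U135: {{p},{p,r},{p,s},{p,v},{p,r,s}} {{r,u}}
  U136: {{p},{p,r},{p,s},{p,v},{p,r,s}}
  U145: {{u},{r,u}} {{p,s},{p,r,s}}
  U146: {{p,s},{p,r,s}}
  U156: {{p},{p,r},{p,s},{p,v},{p,r,s}}
  U234: {{p,s},{p,r,s}} {{s,v},{s,t,v}}
  U235: {{p},{p,r},{p,s},{p,v},{p,r,s}}
  U236: {{p},{p,r},{p,s},{p,v},{p,r,s}}
  U245: {{p,s},{p,r,s}}
  U246: {{p,s},{p,r,s}}
  U256: {{p},{p,r},{p,s},{p,v},{p,r,s}}
  U345: {{p,s},{p,r,s}} {{r,u}}
  U346: {{p,s},{p,r,s}}
  U356: {{p},{p,r},{p,s},{p,v},{p,r,s}}
  U456: {{p,s},{p,r,s}}
  U1234: {{p,s},{p,r,s}}
  U1235: {{p},{p,r},{p,s},{p,v},{p,r,s}}
  U1236: {{p},{p,r},{p,s},{p,v},{p,r,s}}
  U1245: {{p,s},{p,r,s}}
  U1246: {{p,s},{p,r,s}}
  U1256: {{p},{p,r},{p,s},{p,v},{p,r,s}}
  U1345: {{p,s},{p,r,s}} {{r,u}}
  U1346: {{p,s},{p,r,s}}
  U1356: {{p},{p,r},{p,s},{p,v},{p,r,s}}
  U1456: {{p,s},{p,r,s}}
  U2345: {{p,s},{p,r,s}}
  U2346: {{p,s},{p,r,s}}
  U2356: {{p},{p,r},{p,s},{p,v},{p,r,s}}
  U2456: {{p,s},{p,r,s}}
  U3456: {{p,s},{p,r,s}}
  U12345: {{p,s},{p,r,s}}
  U12346: {{p,s},{p,r,s}}
  U12356: {{p},{p,r},{p,s},{p,v},{p,r,s}}
  U12456: {{p,s},{p,r,s}}
  U13456: {{p,s},{p,r,s}}
  U23456: {{p,s},{p,r,s}}
  U123456: {{p,s},{p,r,s}}
C dims 10,23,25,16; δ0: rk 8, SNF 1^8; δ1: rk 14, SNF 1^14; δ2: rk 11, SNF 1^11
Ȟ^0: (10−8)−0=2 ⇒ Z^2
Ȟ^1: (23−14)−8=1 ⇒ Z
Ȟ^2: (25−11)−14=0 ⇒ 0

Ȟ^0 ≅ Z^2, Ȟ^1 ≅ Z and Ȟ^2 ≅ 0
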